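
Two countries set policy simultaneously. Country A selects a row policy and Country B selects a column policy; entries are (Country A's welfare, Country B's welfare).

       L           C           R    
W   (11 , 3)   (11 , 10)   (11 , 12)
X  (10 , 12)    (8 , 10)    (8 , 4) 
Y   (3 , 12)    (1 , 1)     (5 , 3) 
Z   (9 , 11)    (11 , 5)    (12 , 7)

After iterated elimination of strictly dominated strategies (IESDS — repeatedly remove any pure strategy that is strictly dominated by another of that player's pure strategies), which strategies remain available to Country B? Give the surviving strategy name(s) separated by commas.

Row X is eliminated: W beats it against every remaining column (L: 11>10, C: 11>8, R: 11>8).
Row Y is eliminated: W beats it against every remaining column (L: 11>3, C: 11>1, R: 11>5).
Country B's strategy C is strictly dominated by R (W: 12>10, Z: 7>5) and is removed.
Among the remaining strategies, none is strictly dominated by another pure strategy of the same player, so the elimination stops.
Surviving strategies — Country A: {W, Z}; Country B: {L, R}.

L, R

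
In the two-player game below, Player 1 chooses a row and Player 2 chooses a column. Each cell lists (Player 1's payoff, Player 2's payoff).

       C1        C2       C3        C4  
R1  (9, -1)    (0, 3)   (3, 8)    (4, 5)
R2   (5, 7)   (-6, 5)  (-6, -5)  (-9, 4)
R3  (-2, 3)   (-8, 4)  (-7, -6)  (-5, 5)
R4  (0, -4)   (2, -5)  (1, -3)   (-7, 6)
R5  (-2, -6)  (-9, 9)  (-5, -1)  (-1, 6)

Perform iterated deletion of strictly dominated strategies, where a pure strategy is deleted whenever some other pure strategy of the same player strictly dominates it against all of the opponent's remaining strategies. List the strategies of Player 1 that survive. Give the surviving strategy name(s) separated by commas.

For Player 1, R1 strictly dominates R2 on the remaining columns (C1: 9>5, C2: 0>-6, C3: 3>-6, C4: 4>-9); eliminate R2.
For Player 1, R1 strictly dominates R3 on the remaining columns (C1: 9>-2, C2: 0>-8, C3: 3>-7, C4: 4>-5); eliminate R3.
Row R5 is eliminated: R1 beats it against every remaining column (C1: 9>-2, C2: 0>-9, C3: 3>-5, C4: 4>-1).
For Player 2, C3 strictly dominates C1 on the remaining rows (R1: 8>-1, R4: -3>-4); eliminate C1.
Player 2's strategy C2 is strictly dominated by C3 (R1: 8>3, R4: -3>-5) and is removed.
Player 1's strategy R4 is strictly dominated by R1 (C3: 3>1, C4: 4>-7) and is removed.
For Player 2, C3 strictly dominates C4 on the remaining rows (R1: 8>5); eliminate C4.
Among the remaining strategies, none is strictly dominated by another pure strategy of the same player, so the elimination stops.
Surviving strategies — Player 1: {R1}; Player 2: {C3}.

R1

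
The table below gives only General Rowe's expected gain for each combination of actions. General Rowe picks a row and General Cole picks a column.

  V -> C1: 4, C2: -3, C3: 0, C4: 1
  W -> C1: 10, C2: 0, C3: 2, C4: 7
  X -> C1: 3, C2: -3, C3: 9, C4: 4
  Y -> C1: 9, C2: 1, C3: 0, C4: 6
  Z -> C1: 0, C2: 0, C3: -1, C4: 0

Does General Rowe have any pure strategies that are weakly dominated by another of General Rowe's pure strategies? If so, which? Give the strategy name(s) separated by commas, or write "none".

V is weakly dominated by W (C1: 10>4, C2: 0>-3, C3: 2>0, C4: 7>1).
W: no other strategy beats it everywhere (V at C1 (10>4); X at C1 (10>3); Y at C1 (10>9); Z at C1 (10>0)).
X is not dominated — it holds its own against V at C3 (9>0); W at C3 (9>2); Y at C3 (9>0); Z at C1 (3>0).
Y is not dominated — it holds its own against V at C1 (9>4); W at C2 (1>0); X at C1 (9>3); Z at C1 (9>0).
Z: dominated, since W does at least as well everywhere (C1: 10>0, C2: 0=0, C3: 2>-1, C4: 7>0).

V, Z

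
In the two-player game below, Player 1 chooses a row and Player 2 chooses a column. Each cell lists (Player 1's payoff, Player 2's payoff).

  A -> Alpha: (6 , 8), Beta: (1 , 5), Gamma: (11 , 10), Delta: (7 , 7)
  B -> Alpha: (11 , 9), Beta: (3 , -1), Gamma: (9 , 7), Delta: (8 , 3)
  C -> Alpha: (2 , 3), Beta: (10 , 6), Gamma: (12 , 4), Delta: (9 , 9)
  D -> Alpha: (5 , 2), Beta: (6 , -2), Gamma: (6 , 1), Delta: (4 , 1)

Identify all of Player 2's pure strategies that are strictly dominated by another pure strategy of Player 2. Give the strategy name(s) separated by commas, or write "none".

Nothing dominates Alpha: Beta at A (8>5); Gamma at B (9>7); Delta at A (8>7).
Beta: dominated, since Delta does at least as well everywhere (A: 7>5, B: 3>-1, C: 9>6, D: 1>-2).
Nothing dominates Gamma: Alpha at A (10>8); Beta at A (10>5); Delta at A (10>7).
Nothing dominates Delta: Alpha at C (9>3); Beta at A (7>5); Gamma at C (9>4).

Beta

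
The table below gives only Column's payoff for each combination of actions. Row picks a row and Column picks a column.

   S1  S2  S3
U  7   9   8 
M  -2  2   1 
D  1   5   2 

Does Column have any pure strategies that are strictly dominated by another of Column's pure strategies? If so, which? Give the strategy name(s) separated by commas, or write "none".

S1, S3

S1: dominated, since S2 does at least as well everywhere (U: 9>7, M: 2>-2, D: 5>1).
S2 is not dominated — it holds its own against S1 at U (9>7); S3 at U (9>8).
S3 is strictly dominated by S2 (U: 9>8, M: 2>1, D: 5>2).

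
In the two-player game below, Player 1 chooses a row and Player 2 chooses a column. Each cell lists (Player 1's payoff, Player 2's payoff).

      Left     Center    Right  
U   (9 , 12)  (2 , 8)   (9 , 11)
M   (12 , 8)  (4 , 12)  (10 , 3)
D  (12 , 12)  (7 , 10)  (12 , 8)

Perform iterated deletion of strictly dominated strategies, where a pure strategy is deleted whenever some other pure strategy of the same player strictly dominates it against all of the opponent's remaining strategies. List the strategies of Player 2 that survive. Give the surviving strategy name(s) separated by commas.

Left, Center

Player 1's strategy U is strictly dominated by M (Left: 12>9, Center: 4>2, Right: 10>9) and is removed.
For Player 2, Left strictly dominates Right on the remaining rows (M: 8>3, D: 12>8); eliminate Right.
Among the remaining strategies, none is strictly dominated by another pure strategy of the same player, so the elimination stops.
Surviving strategies — Player 1: {M, D}; Player 2: {Left, Center}.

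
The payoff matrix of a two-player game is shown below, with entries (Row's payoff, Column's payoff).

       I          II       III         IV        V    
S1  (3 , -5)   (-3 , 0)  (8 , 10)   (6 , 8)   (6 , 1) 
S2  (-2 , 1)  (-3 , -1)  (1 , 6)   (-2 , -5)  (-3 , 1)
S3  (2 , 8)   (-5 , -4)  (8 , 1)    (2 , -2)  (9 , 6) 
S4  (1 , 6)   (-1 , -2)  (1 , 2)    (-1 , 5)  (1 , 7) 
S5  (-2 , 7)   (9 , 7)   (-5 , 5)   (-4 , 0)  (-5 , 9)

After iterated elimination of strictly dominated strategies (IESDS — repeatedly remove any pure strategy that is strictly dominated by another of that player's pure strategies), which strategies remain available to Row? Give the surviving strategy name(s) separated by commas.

For Column, V strictly dominates II on the remaining rows (S1: 1>0, S2: 1>-1, S3: 6>-4, S4: 7>-2, S5: 9>7); eliminate II.
Row's strategy S2 is strictly dominated by S1 (I: 3>-2, III: 8>1, IV: 6>-2, V: 6>-3) and is removed.
For Row, S1 strictly dominates S4 on the remaining columns (I: 3>1, III: 8>1, IV: 6>-1, V: 6>1); eliminate S4.
For Row, S1 strictly dominates S5 on the remaining columns (I: 3>-2, III: 8>-5, IV: 6>-4, V: 6>-5); eliminate S5.
Column IV is eliminated: III beats it against every remaining row (S1: 10>8, S3: 1>-2).
Among the remaining strategies, none is strictly dominated by another pure strategy of the same player, so the elimination stops.
Surviving strategies — Row: {S1, S3}; Column: {I, III, V}.

S1, S3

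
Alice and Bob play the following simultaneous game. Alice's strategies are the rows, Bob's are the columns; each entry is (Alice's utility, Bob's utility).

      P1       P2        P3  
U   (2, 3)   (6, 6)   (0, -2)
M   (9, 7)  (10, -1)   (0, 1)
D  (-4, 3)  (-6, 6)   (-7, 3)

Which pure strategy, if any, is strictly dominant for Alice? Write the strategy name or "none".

U fails to dominate M at P1 (2<9).
M fails to dominate U at P3 (0=0).
D fails to dominate U at P1 (-4<2).
No single strategy dominates all the others.

none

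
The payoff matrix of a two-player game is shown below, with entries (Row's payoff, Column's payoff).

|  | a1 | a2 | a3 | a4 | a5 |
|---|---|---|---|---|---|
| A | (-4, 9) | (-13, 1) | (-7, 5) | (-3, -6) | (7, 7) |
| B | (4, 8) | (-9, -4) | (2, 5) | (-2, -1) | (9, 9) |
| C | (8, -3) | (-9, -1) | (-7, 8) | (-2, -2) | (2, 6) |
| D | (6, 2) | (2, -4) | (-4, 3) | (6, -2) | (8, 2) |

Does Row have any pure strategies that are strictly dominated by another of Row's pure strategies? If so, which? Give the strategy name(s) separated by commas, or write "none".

A is strictly dominated by B (a1: 4>-4, a2: -9>-13, a3: 2>-7, a4: -2>-3, a5: 9>7).
B is not dominated — it holds its own against A at a1 (4>-4); C at a2 (-9=-9); D at a3 (2>-4).
Nothing dominates C: A at a1 (8>-4); B at a1 (8>4); D at a1 (8>6).
Nothing dominates D: A at a1 (6>-4); B at a1 (6>4); C at a2 (2>-9).

A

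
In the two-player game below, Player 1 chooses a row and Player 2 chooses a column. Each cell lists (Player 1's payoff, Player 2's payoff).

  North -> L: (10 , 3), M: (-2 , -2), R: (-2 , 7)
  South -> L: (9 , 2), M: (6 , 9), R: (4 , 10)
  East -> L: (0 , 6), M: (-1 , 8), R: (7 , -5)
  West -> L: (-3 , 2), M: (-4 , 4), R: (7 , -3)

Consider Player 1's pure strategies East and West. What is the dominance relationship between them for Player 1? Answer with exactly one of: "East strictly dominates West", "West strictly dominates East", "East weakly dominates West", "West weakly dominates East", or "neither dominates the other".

East weakly dominates West

East's payoffs vs West's, by Player 2's action — L: 0>-3, M: -1>-4, R: 7=7.
East is at least as good everywhere and strictly better somewhere (tied only at R), so East weakly but not strictly dominates West.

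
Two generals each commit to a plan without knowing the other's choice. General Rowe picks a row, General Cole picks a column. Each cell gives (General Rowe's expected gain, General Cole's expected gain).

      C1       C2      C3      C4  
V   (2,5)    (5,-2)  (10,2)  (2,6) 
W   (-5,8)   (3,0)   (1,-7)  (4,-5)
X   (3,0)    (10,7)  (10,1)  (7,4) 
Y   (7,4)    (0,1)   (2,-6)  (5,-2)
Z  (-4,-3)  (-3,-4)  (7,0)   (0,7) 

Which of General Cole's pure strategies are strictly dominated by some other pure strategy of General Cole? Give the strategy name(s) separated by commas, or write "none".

C3

C1: no other strategy beats it everywhere (C2 at V (5>-2); C3 at V (5>2); C4 at W (8>-5)).
C2 is not dominated — it holds its own against C1 at X (7>0); C3 at W (0>-7); C4 at W (0>-5).
C3 is strictly dominated by C4 (V: 6>2, W: -5>-7, X: 4>1, Y: -2>-6, Z: 7>0).
C4 is not dominated — it holds its own against C1 at V (6>5); C2 at V (6>-2); C3 at V (6>2).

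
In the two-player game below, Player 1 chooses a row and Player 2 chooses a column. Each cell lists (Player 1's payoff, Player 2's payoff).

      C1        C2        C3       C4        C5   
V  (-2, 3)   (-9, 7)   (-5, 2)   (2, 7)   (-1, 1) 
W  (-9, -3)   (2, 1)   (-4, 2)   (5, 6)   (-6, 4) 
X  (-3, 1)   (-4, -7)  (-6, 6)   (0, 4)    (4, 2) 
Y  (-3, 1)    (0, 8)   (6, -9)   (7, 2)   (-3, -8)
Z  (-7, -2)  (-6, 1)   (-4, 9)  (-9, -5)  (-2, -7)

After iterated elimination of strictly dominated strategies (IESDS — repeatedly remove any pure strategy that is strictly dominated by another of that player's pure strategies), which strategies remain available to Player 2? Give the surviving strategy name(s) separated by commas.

Player 2's strategy C5 is strictly dominated by C4 (V: 7>1, W: 6>4, X: 4>2, Y: 2>-8, Z: -5>-7) and is removed.
Player 1's strategy Z is strictly dominated by Y (C1: -3>-7, C2: 0>-6, C3: 6>-4, C4: 7>-9) and is removed.
Player 2's strategy C1 is strictly dominated by C4 (V: 7>3, W: 6>-3, X: 4>1, Y: 2>1) and is removed.
For Player 1, W strictly dominates V on the remaining columns (C2: 2>-9, C3: -4>-5, C4: 5>2); eliminate V.
Player 1's strategy X is strictly dominated by W (C2: 2>-4, C3: -4>-6, C4: 5>0) and is removed.
Player 2's strategy C3 is strictly dominated by C4 (W: 6>2, Y: 2>-9) and is removed.
Among the remaining strategies, none is strictly dominated by another pure strategy of the same player, so the elimination stops.
Surviving strategies — Player 1: {W, Y}; Player 2: {C2, C4}.

C2, C4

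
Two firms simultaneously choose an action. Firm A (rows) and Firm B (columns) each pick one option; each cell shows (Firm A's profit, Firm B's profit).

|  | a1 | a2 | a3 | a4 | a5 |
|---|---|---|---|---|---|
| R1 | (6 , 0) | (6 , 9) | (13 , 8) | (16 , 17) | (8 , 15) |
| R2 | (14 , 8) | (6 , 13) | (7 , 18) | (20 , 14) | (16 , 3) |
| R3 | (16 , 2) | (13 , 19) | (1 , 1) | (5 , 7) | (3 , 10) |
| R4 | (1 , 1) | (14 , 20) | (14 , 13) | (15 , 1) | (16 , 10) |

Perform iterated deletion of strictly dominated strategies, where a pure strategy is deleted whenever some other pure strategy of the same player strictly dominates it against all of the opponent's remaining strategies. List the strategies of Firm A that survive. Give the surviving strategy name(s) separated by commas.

R1, R2, R4

Firm B's strategy a1 is strictly dominated by a2 (R1: 9>0, R2: 13>8, R3: 19>2, R4: 20>1) and is removed.
For Firm A, R4 strictly dominates R3 on the remaining columns (a2: 14>13, a3: 14>1, a4: 15>5, a5: 16>3); eliminate R3.
Among the remaining strategies, none is strictly dominated by another pure strategy of the same player, so the elimination stops.
Surviving strategies — Firm A: {R1, R2, R4}; Firm B: {a2, a3, a4, a5}.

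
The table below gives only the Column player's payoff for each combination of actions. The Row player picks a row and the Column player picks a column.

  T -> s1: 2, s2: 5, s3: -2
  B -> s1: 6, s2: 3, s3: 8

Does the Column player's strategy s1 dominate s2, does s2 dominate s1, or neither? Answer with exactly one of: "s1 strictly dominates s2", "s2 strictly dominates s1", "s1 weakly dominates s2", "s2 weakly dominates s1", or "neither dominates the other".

neither dominates the other

Compare s1 to s2 across every action of the Row player: T: 2<5, B: 6>3.
s1 does better at B but worse at T; neither strategy dominates the other.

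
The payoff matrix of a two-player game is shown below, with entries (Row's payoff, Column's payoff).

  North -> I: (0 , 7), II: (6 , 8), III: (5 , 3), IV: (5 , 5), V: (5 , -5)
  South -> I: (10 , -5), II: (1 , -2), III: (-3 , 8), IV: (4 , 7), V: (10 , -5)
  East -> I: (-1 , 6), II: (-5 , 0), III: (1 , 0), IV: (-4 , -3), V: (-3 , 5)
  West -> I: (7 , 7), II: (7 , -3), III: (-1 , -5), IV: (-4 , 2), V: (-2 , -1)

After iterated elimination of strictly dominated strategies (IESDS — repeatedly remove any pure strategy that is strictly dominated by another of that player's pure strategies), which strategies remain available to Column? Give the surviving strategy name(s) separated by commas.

I, II, III, IV

Row East is eliminated: North beats it against every remaining column (I: 0>-1, II: 6>-5, III: 5>1, IV: 5>-4, V: 5>-3).
For Column, IV strictly dominates V on the remaining rows (North: 5>-5, South: 7>-5, West: 2>-1); eliminate V.
Among the remaining strategies, none is strictly dominated by another pure strategy of the same player, so the elimination stops.
Surviving strategies — Row: {North, South, West}; Column: {I, II, III, IV}.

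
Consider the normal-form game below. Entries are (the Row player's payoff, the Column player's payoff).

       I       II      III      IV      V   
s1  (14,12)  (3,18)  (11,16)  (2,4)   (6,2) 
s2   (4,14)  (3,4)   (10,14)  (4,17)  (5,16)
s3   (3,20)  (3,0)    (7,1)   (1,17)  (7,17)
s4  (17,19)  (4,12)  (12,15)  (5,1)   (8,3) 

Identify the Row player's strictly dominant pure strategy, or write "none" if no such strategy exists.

s4

s4 vs s1: I: 17>14, II: 4>3, III: 12>11, IV: 5>2, V: 8>6.
s4 vs s2: I: 17>4, II: 4>3, III: 12>10, IV: 5>4, V: 8>5.
s4 vs s3: I: 17>3, II: 4>3, III: 12>7, IV: 5>1, V: 8>7.
s4 strictly beats every other strategy against every opponent action, so it is strictly dominant.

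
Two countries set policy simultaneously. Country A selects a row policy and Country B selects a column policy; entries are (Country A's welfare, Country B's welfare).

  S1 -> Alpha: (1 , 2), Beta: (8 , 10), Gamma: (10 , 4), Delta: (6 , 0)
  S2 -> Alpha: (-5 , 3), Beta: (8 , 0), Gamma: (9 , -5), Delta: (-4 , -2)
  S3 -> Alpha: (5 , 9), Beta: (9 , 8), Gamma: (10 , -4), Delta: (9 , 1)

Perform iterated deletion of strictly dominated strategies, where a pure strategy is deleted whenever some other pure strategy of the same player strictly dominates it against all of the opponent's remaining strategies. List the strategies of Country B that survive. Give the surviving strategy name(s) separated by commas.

Alpha

Row S2 is eliminated: S3 beats it against every remaining column (Alpha: 5>-5, Beta: 9>8, Gamma: 10>9, Delta: 9>-4).
Column Gamma is eliminated: Beta beats it against every remaining row (S1: 10>4, S3: 8>-4).
Country A's strategy S1 is strictly dominated by S3 (Alpha: 5>1, Beta: 9>8, Delta: 9>6) and is removed.
For Country B, Alpha strictly dominates Beta on the remaining rows (S3: 9>8); eliminate Beta.
For Country B, Alpha strictly dominates Delta on the remaining rows (S3: 9>1); eliminate Delta.
Among the remaining strategies, none is strictly dominated by another pure strategy of the same player, so the elimination stops.
Surviving strategies — Country A: {S3}; Country B: {Alpha}.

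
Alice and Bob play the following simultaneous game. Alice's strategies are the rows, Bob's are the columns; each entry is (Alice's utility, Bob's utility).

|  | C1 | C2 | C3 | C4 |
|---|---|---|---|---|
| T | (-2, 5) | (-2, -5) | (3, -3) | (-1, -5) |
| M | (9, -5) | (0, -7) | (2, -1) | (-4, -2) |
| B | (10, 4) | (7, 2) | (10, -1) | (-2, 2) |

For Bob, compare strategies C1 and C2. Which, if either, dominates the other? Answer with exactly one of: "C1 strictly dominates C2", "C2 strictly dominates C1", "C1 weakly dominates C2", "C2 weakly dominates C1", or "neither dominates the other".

Compare C1 to C2 across each opponent action: T: 5>-5, M: -5>-7, B: 4>2.
C1 gives a strictly higher payoff against each opponent action, so C1 strictly dominates C2.

C1 strictly dominates C2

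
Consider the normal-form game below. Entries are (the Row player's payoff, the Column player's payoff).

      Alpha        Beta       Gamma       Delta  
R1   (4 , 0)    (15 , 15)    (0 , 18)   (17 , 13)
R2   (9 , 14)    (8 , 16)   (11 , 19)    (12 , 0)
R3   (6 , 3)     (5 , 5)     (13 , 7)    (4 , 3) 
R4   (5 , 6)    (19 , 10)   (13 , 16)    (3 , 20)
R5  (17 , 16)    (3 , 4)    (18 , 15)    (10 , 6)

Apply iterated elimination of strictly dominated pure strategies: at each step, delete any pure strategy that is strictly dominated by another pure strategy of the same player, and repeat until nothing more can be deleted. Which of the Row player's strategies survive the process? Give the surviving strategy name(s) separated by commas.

Column Beta is eliminated: Gamma beats it against every remaining row (R1: 18>15, R2: 19>16, R3: 7>5, R4: 16>10, R5: 15>4).
The Row player's strategy R3 is strictly dominated by R5 (Alpha: 17>6, Gamma: 18>13, Delta: 10>4) and is removed.
The Row player's strategy R4 is strictly dominated by R5 (Alpha: 17>5, Gamma: 18>13, Delta: 10>3) and is removed.
For the Column player, Gamma strictly dominates Delta on the remaining rows (R1: 18>13, R2: 19>0, R5: 15>6); eliminate Delta.
The Row player's strategy R1 is strictly dominated by R2 (Alpha: 9>4, Gamma: 11>0) and is removed.
The Row player's strategy R2 is strictly dominated by R5 (Alpha: 17>9, Gamma: 18>11) and is removed.
Column Gamma is eliminated: Alpha beats it against every remaining row (R5: 16>15).
Among the remaining strategies, none is strictly dominated by another pure strategy of the same player, so the elimination stops.
Surviving strategies — the Row player: {R5}; the Column player: {Alpha}.

R5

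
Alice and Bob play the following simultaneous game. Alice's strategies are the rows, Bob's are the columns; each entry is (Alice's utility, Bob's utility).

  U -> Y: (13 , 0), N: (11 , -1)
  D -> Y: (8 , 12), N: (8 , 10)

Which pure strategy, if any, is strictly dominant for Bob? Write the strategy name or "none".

Y vs N: U: 0>-1, D: 12>10.
Y strictly beats every other strategy against every opponent action, so it is strictly dominant.

Y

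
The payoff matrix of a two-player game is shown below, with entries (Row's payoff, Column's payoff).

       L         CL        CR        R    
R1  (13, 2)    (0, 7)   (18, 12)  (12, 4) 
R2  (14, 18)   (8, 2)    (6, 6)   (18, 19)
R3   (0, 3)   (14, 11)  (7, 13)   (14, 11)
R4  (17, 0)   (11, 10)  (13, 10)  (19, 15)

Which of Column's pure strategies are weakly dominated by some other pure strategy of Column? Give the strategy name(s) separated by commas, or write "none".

L: dominated, since R does at least as well everywhere (R1: 4>2, R2: 19>18, R3: 11>3, R4: 15>0).
CR weakly dominates CL — R1: 12>7, R2: 6>2, R3: 13>11, R4: 10=10.
Nothing dominates CR: L at R1 (12>2); CL at R1 (12>7); R at R1 (12>4).
R: no other strategy beats it everywhere (L at R1 (4>2); CL at R2 (19>2); CR at R2 (19>6)).

L, CL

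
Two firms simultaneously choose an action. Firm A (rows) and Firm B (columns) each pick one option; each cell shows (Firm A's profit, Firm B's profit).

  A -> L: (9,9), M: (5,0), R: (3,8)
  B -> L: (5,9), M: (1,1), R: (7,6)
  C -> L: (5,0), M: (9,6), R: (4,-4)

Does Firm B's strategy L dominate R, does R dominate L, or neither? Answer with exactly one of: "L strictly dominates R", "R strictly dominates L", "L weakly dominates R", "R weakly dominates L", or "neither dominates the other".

L strictly dominates R

L's payoffs vs R's, by Firm A's action — A: 9>8, B: 9>6, C: 0>-4.
Every comparison favours L, so L strictly dominates R.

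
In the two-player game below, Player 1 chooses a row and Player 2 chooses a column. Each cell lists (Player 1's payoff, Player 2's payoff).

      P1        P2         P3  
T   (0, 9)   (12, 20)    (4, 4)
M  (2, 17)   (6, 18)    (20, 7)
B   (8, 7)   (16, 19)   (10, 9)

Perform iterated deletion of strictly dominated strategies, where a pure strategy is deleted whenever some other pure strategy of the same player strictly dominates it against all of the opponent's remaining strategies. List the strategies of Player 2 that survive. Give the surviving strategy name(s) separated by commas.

P2

Row T is eliminated: B beats it against every remaining column (P1: 8>0, P2: 16>12, P3: 10>4).
For Player 2, P2 strictly dominates P1 on the remaining rows (M: 18>17, B: 19>7); eliminate P1.
Player 2's strategy P3 is strictly dominated by P2 (M: 18>7, B: 19>9) and is removed.
Player 1's strategy M is strictly dominated by B (P2: 16>6) and is removed.
Among the remaining strategies, none is strictly dominated by another pure strategy of the same player, so the elimination stops.
Surviving strategies — Player 1: {B}; Player 2: {P2}.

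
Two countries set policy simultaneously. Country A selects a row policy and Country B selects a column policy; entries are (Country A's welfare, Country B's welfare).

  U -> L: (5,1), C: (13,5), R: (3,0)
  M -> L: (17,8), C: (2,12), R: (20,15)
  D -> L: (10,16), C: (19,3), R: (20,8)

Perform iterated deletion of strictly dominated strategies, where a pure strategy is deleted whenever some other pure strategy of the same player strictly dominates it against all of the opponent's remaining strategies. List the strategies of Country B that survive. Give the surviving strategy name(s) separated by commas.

Row U is eliminated: D beats it against every remaining column (L: 10>5, C: 19>13, R: 20>3).
Column C is eliminated: R beats it against every remaining row (M: 15>12, D: 8>3).
Among the remaining strategies, none is strictly dominated by another pure strategy of the same player, so the elimination stops.
Surviving strategies — Country A: {M, D}; Country B: {L, R}.

L, R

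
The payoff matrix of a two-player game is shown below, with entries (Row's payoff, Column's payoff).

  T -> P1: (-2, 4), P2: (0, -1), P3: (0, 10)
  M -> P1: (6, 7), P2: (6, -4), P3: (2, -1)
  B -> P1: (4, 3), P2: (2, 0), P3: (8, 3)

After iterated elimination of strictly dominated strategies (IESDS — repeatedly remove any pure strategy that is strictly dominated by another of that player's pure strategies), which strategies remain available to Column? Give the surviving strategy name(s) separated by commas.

P1, P3

Row T is eliminated: M beats it against every remaining column (P1: 6>-2, P2: 6>0, P3: 2>0).
Column's strategy P2 is strictly dominated by P1 (M: 7>-4, B: 3>0) and is removed.
Among the remaining strategies, none is strictly dominated by another pure strategy of the same player, so the elimination stops.
Surviving strategies — Row: {M, B}; Column: {P1, P3}.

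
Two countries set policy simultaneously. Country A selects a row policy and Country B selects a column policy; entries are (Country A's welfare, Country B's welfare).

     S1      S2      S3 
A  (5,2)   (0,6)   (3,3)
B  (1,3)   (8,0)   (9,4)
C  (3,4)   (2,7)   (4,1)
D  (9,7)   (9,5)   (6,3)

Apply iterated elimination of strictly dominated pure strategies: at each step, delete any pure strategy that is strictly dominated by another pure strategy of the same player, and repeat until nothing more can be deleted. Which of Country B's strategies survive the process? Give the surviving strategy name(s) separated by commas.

S1, S3

For Country A, D strictly dominates A on the remaining columns (S1: 9>5, S2: 9>0, S3: 6>3); eliminate A.
Row C is eliminated: D beats it against every remaining column (S1: 9>3, S2: 9>2, S3: 6>4).
Country B's strategy S2 is strictly dominated by S1 (B: 3>0, D: 7>5) and is removed.
Among the remaining strategies, none is strictly dominated by another pure strategy of the same player, so the elimination stops.
Surviving strategies — Country A: {B, D}; Country B: {S1, S3}.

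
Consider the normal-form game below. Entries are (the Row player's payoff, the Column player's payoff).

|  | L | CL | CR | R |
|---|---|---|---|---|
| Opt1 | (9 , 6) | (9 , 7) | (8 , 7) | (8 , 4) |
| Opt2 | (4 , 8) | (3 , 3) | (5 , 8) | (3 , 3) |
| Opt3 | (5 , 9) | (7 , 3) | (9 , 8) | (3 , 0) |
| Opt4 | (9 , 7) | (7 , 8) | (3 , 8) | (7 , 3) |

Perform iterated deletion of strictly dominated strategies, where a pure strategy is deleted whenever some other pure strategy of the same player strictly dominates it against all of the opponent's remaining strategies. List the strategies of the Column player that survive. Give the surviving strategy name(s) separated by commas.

L, CL, CR

The Row player's strategy Opt2 is strictly dominated by Opt1 (L: 9>4, CL: 9>3, CR: 8>5, R: 8>3) and is removed.
For the Column player, L strictly dominates R on the remaining rows (Opt1: 6>4, Opt3: 9>0, Opt4: 7>3); eliminate R.
Among the remaining strategies, none is strictly dominated by another pure strategy of the same player, so the elimination stops.
Surviving strategies — the Row player: {Opt1, Opt3, Opt4}; the Column player: {L, CL, CR}.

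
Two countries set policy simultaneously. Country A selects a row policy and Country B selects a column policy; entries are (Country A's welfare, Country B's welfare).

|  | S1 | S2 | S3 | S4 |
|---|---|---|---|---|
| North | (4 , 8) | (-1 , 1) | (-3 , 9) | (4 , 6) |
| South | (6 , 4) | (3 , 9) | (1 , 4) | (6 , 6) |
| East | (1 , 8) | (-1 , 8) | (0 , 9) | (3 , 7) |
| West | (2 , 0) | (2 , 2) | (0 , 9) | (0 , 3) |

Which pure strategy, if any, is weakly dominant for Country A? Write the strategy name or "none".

South vs North: S1: 6>4, S2: 3>-1, S3: 1>-3, S4: 6>4.
South vs East: S1: 6>1, S2: 3>-1, S3: 1>0, S4: 6>3.
South vs West: S1: 6>2, S2: 3>2, S3: 1>0, S4: 6>0.
South is at least as good as every other strategy against every opponent action, so it is weakly dominant.

South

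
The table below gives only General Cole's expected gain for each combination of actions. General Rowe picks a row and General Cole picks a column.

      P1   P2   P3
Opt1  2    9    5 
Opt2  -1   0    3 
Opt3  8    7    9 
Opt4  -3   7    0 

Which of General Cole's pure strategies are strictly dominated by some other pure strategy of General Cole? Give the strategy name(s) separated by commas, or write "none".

P1

P1 is strictly dominated by P3 (Opt1: 5>2, Opt2: 3>-1, Opt3: 9>8, Opt4: 0>-3).
P2: no other strategy beats it everywhere (P1 at Opt1 (9>2); P3 at Opt1 (9>5)).
P3: no other strategy beats it everywhere (P1 at Opt1 (5>2); P2 at Opt2 (3>0)).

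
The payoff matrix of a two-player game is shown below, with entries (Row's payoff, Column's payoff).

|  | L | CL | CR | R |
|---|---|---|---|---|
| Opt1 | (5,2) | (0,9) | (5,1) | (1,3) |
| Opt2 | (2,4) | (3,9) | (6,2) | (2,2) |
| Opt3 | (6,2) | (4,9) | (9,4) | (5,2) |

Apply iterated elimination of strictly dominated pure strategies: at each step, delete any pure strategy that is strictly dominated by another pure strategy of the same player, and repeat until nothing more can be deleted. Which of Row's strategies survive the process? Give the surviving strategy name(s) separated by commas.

Opt3

For Row, Opt3 strictly dominates Opt1 on the remaining columns (L: 6>5, CL: 4>0, CR: 9>5, R: 5>1); eliminate Opt1.
For Row, Opt3 strictly dominates Opt2 on the remaining columns (L: 6>2, CL: 4>3, CR: 9>6, R: 5>2); eliminate Opt2.
Column L is eliminated: CL beats it against every remaining row (Opt3: 9>2).
Column's strategy CR is strictly dominated by CL (Opt3: 9>4) and is removed.
For Column, CL strictly dominates R on the remaining rows (Opt3: 9>2); eliminate R.
Among the remaining strategies, none is strictly dominated by another pure strategy of the same player, so the elimination stops.
Surviving strategies — Row: {Opt3}; Column: {CL}.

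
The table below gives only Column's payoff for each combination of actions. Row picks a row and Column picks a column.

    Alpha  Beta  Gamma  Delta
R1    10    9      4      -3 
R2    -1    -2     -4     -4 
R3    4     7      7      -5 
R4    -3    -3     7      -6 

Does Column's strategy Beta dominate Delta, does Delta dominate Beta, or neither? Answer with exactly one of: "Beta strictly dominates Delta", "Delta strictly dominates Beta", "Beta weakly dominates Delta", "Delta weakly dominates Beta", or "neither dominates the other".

Beta strictly dominates Delta

Beta's payoffs vs Delta's, by Row's action — R1: 9>-3, R2: -2>-4, R3: 7>-5, R4: -3>-6.
Beta gives a strictly higher payoff against every action of Row, so Beta strictly dominates Delta.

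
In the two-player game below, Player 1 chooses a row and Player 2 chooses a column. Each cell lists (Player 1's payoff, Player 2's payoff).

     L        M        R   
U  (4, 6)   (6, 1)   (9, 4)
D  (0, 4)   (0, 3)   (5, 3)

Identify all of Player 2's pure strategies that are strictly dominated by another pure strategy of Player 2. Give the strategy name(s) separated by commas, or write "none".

Nothing dominates L: M at U (6>1); R at U (6>4).
M is strictly dominated by L (U: 6>1, D: 4>3).
R: dominated, since L does at least as well everywhere (U: 6>4, D: 4>3).

M, R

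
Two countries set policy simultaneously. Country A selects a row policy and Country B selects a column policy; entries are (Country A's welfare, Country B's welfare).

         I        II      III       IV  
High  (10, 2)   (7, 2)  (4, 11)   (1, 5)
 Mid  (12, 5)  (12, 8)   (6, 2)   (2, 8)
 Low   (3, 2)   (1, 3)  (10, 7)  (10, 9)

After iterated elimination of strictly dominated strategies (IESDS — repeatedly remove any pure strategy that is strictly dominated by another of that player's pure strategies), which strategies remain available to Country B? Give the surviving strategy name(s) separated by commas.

II, IV

Row High is eliminated: Mid beats it against every remaining column (I: 12>10, II: 12>7, III: 6>4, IV: 2>1).
Country B's strategy I is strictly dominated by II (Mid: 8>5, Low: 3>2) and is removed.
For Country B, IV strictly dominates III on the remaining rows (Mid: 8>2, Low: 9>7); eliminate III.
Among the remaining strategies, none is strictly dominated by another pure strategy of the same player, so the elimination stops.
Surviving strategies — Country A: {Mid, Low}; Country B: {II, IV}.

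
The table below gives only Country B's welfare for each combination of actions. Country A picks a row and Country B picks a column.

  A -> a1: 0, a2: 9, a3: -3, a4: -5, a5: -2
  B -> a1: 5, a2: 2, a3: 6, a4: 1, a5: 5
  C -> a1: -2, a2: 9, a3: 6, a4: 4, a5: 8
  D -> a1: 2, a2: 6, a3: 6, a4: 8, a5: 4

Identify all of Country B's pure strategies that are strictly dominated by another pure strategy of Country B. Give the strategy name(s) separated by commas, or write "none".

none

Nothing dominates a1: a2 at B (5>2); a3 at A (0>-3); a4 at A (0>-5); a5 at A (0>-2).
a2 is not dominated — it holds its own against a1 at A (9>0); a3 at A (9>-3); a4 at A (9>-5); a5 at A (9>-2).
Nothing dominates a3: a1 at B (6>5); a2 at B (6>2); a4 at A (-3>-5); a5 at B (6>5).
a4 is not dominated — it holds its own against a1 at C (4>-2); a2 at D (8>6); a3 at D (8>6); a5 at D (8>4).
a5: no other strategy beats it everywhere (a1 at B (5=5); a2 at B (5>2); a3 at A (-2>-3); a4 at A (-2>-5)).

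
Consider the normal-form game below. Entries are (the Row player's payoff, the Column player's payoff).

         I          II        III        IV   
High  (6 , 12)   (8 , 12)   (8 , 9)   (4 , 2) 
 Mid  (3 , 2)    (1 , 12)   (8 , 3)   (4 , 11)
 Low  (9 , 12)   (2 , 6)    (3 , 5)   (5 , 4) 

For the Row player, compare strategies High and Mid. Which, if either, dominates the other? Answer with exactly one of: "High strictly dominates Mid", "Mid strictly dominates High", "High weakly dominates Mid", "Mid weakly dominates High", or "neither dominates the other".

Compare High to Mid across each opponent action: I: 6>3, II: 8>1, III: 8=8, IV: 4=4.
High is at least as good everywhere and strictly better somewhere (tied only at III, IV), so High weakly but not strictly dominates Mid.

High weakly dominates Mid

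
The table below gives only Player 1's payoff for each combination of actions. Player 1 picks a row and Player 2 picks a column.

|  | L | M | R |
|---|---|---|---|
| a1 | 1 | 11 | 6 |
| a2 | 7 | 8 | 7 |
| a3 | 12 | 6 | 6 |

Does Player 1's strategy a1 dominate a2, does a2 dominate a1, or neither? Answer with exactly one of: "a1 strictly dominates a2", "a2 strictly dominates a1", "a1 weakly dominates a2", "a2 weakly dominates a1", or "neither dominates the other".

a1's payoffs vs a2's, by Player 2's action — L: 1<7, M: 11>8, R: 6<7.
a1 does better at M but worse at L, R; neither strategy dominates the other.

neither dominates the other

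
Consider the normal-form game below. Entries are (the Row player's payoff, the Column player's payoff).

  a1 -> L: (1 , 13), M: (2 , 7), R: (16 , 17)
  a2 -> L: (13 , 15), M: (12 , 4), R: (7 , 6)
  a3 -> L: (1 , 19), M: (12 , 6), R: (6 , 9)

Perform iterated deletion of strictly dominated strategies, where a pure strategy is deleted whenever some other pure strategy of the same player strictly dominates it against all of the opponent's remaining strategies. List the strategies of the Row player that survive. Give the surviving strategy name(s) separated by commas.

a1, a2

The Column player's strategy M is strictly dominated by L (a1: 13>7, a2: 15>4, a3: 19>6) and is removed.
For the Row player, a2 strictly dominates a3 on the remaining columns (L: 13>1, R: 7>6); eliminate a3.
Among the remaining strategies, none is strictly dominated by another pure strategy of the same player, so the elimination stops.
Surviving strategies — the Row player: {a1, a2}; the Column player: {L, R}.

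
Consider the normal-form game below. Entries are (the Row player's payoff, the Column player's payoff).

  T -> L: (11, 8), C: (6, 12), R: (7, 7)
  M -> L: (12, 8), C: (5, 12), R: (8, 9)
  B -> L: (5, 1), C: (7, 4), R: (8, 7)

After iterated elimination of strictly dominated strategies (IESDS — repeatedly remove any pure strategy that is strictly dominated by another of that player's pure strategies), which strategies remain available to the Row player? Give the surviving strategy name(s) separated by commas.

M, B

For the Column player, C strictly dominates L on the remaining rows (T: 12>8, M: 12>8, B: 4>1); eliminate L.
For the Row player, B strictly dominates T on the remaining columns (C: 7>6, R: 8>7); eliminate T.
Among the remaining strategies, none is strictly dominated by another pure strategy of the same player, so the elimination stops.
Surviving strategies — the Row player: {M, B}; the Column player: {C, R}.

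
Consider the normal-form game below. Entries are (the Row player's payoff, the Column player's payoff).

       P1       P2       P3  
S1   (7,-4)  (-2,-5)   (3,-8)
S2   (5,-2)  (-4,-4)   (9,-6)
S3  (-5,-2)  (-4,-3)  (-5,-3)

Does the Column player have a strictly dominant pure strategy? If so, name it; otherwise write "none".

P1 vs P2: S1: -4>-5, S2: -2>-4, S3: -2>-3.
P1 vs P3: S1: -4>-8, S2: -2>-6, S3: -2>-3.
P1 strictly beats every other strategy against every opponent action, so it is strictly dominant.

P1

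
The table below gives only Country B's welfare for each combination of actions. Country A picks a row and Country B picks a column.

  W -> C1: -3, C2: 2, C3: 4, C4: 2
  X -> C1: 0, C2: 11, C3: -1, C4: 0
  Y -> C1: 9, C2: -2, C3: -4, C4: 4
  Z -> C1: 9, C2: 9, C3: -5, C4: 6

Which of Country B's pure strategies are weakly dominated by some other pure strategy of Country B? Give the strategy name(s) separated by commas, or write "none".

none

C1 is not dominated — it holds its own against C2 at Y (9>-2); C3 at X (0>-1); C4 at Y (9>4).
Nothing dominates C2: C1 at W (2>-3); C3 at X (11>-1); C4 at X (11>0).
C3: no other strategy beats it everywhere (C1 at W (4>-3); C2 at W (4>2); C4 at W (4>2)).
Nothing dominates C4: C1 at W (2>-3); C2 at Y (4>-2); C3 at X (0>-1).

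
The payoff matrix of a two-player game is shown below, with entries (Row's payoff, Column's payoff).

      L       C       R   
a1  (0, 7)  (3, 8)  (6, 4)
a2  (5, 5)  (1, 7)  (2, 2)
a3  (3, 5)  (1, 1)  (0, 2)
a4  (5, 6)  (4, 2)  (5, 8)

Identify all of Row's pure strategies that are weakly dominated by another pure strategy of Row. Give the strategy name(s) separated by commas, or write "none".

a2, a3

a1 is not dominated — it holds its own against a2 at C (3>1); a3 at C (3>1); a4 at R (6>5).
a2: dominated, since a4 does at least as well everywhere (L: 5=5, C: 4>1, R: 5>2).
a2 weakly dominates a3 — L: 5>3, C: 1=1, R: 2>0.
Nothing dominates a4: a1 at L (5>0); a2 at C (4>1); a3 at L (5>3).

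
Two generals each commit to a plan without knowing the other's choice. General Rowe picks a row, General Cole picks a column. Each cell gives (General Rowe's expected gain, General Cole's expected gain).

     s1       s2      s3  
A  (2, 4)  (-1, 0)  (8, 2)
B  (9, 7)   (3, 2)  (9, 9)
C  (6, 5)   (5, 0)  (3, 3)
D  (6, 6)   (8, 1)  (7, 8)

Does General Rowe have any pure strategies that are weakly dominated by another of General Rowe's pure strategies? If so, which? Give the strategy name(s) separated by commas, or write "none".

A, C

B weakly dominates A — s1: 9>2, s2: 3>-1, s3: 9>8.
B: no other strategy beats it everywhere (A at s1 (9>2); C at s1 (9>6); D at s1 (9>6)).
C is weakly dominated by D (s1: 6=6, s2: 8>5, s3: 7>3).
Nothing dominates D: A at s1 (6>2); B at s2 (8>3); C at s2 (8>5).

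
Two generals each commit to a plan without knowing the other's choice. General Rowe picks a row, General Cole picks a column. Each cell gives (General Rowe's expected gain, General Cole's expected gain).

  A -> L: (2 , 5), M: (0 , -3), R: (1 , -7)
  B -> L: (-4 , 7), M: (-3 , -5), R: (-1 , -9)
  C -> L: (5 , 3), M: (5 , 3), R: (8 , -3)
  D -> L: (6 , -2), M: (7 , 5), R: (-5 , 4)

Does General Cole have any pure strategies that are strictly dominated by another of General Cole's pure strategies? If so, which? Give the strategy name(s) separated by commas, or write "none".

L is not dominated — it holds its own against M at A (5>-3); R at A (5>-7).
M is not dominated — it holds its own against L at C (3=3); R at A (-3>-7).
R is strictly dominated by M (A: -3>-7, B: -5>-9, C: 3>-3, D: 5>4).

R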